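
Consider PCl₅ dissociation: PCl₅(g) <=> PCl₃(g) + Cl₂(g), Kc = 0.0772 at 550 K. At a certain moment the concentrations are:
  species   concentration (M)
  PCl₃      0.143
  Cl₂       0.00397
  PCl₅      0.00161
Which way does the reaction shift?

reverse (toward reactants)

Qc = [PCl₃]·[Cl₂] / [PCl₅] = (0.143)·(0.00397) / (0.00161) = 0.353
Qc = 0.353 > Kc = 0.0772, so the reverse reaction proceeds.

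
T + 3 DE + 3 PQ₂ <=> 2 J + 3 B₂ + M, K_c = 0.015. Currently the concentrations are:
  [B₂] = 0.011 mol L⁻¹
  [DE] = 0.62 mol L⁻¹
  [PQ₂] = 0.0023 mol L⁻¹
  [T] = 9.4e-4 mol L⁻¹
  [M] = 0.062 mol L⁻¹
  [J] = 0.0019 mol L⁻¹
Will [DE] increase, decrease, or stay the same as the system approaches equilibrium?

increase

Q_c = [J]²·[B₂]³·[M] / ([T]·[DE]³·[PQ₂]³) = (0.0019)²·(0.011)³·(0.062) / ((9.4e-4)·(0.62)³·(0.0023)³) = 0.11
Q_c = 0.11 > K_c = 0.015: net reverse reaction.
DE is a reactant, so it increases.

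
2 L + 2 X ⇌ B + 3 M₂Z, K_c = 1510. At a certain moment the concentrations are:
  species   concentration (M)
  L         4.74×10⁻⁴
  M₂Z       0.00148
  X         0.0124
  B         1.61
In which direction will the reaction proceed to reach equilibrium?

forward (toward products)

Q_c = [B]·[M₂Z]³ / ([L]²·[X]²) = (1.61)·(0.00148)³ / ((4.74×10⁻⁴)²·(0.0124)²) = 151
Q_c = 151 < K_c = 1510, so the forward reaction proceeds.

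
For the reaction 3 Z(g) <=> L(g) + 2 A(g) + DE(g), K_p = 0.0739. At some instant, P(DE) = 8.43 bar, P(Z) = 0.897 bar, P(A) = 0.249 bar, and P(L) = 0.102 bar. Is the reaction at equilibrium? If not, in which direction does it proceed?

neither direction; the system is at equilibrium

Q_p = P(L)·P(A)²·P(DE) / P(Z)³ = (0.102)·(0.249)²·(8.43) / (0.897)³ = 0.0739
Q_p = 0.0739 = K_p, so the system is already at equilibrium.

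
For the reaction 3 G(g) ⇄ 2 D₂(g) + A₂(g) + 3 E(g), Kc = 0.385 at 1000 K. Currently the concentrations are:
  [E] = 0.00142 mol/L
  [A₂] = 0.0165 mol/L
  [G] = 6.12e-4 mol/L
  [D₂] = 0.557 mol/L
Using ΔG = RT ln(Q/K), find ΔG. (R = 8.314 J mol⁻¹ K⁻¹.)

Qc = [D₂]²·[A₂]·[E]³ / [G]³ = (0.557)²·(0.0165)·(0.00142)³ / (6.12e-4)³ = 0.0639
ΔG = RT ln(Qc/Kc) = (8.314 J mol⁻¹ K⁻¹)(1000 K) × ln(0.0639/0.385)
   = (8.314 kJ/mol)(-1.796) = -14.9 kJ/mol
ΔG < 0, so the forward reaction is spontaneous (proceeds forward).

ΔG = -14.9 kJ/mol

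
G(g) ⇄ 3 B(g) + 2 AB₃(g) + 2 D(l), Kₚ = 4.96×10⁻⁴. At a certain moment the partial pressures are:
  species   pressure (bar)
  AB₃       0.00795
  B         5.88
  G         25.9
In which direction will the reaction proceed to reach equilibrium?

(D is a pure liquid — omitted from Qₚ.)
Qₚ = P(B)³·P(AB₃)² / P(G) = (5.88)³·(0.00795)² / (25.9) = 4.96×10⁻⁴
Qₚ = 4.96×10⁻⁴ = Kₚ, so the system is already at equilibrium.

at equilibrium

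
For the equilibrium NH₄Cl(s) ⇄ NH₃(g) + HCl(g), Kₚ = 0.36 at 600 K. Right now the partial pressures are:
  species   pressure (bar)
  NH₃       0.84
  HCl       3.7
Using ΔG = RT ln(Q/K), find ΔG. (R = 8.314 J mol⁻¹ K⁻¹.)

ΔG = 10.8 kJ/mol

(NH₄Cl is a pure solid — omitted from Qₚ.)
Qₚ = P(NH₃)·P(HCl) = (0.84)·(3.7) = 3.11
ΔG = RT ln(Qₚ/Kₚ) = (8.314 J mol⁻¹ K⁻¹)(600 K) × ln(3.11/0.36)
   = (4.988 kJ/mol)(2.156) = 10.8 kJ/mol
ΔG > 0, so the forward reaction is non-spontaneous (proceeds in reverse).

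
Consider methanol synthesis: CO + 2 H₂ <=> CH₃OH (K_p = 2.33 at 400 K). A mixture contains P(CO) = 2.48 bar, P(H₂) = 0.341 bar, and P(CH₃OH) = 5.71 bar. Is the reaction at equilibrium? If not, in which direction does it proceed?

in the reverse direction

Q_p = P(CH₃OH) / (P(CO)·P(H₂)²) = (5.71) / ((2.48)·(0.341)²) = 19.8
Q_p = 19.8 > K_p = 2.33, so the reverse reaction proceeds.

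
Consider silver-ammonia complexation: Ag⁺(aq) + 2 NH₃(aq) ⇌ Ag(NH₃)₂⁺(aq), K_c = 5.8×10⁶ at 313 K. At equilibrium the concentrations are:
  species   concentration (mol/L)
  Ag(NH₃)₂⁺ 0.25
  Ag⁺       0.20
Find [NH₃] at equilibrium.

At equilibrium, K_c = [Ag(NH₃)₂⁺] / ([Ag⁺]·[NH₃]²) = 5.8×10⁶.
(0.25) / ((0.20)·([NH₃])²) = 5.8×10⁶
[NH₃]² = 2.16×10⁻⁷ ⇒ [NH₃] = 4.6×10⁻⁴ mol/L

[NH₃] = 4.6×10⁻⁴ mol/L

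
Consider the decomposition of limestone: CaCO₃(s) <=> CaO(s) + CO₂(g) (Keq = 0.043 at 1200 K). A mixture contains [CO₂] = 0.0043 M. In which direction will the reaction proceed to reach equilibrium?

(CaCO₃, CaO are pure solids — omitted from Q.)
Q = [CO₂] = 0.0043
Q = 0.0043 < Keq = 0.043, so the forward reaction proceeds.

forward (toward products)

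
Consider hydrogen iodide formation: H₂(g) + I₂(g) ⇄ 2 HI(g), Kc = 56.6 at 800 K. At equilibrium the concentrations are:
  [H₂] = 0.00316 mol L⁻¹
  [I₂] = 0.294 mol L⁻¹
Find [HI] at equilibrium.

[HI] = 0.229 mol L⁻¹

At equilibrium, Kc = [HI]² / ([H₂]·[I₂]) = 56.6.
([HI])² / ((0.00316)·(0.294)) = 56.6
[HI]² = 0.0526 ⇒ [HI] = 0.229 mol L⁻¹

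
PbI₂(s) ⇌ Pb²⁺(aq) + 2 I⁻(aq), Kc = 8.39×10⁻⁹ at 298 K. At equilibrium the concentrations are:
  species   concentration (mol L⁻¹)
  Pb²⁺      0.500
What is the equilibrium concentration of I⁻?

(PbI₂ is a pure solid — omitted from Kc.)
At equilibrium, Kc = [Pb²⁺]·[I⁻]² = 8.39×10⁻⁹.
(0.500)·([I⁻])² = 8.39×10⁻⁹
[I⁻]² = 1.68×10⁻⁸ ⇒ [I⁻] = 1.30×10⁻⁴ mol L⁻¹

[I⁻] = 1.30×10⁻⁴ mol L⁻¹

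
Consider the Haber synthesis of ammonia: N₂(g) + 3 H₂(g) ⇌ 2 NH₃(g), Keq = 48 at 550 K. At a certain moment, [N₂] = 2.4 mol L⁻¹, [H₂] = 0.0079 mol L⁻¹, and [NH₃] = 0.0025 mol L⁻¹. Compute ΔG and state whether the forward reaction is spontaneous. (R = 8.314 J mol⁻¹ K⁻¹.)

ΔG = -10.1 kJ/mol; the forward reaction is spontaneous

Q = [NH₃]² / ([N₂]·[H₂]³) = (0.0025)² / ((2.4)·(0.0079)³) = 5.28
ΔG = RT ln(Q/Keq) = (8.314 J mol⁻¹ K⁻¹)(550 K) × ln(5.28/48)
   = (4.573 kJ/mol)(-2.207) = -10.1 kJ/mol
ΔG < 0, so the forward reaction is spontaneous (proceeds forward).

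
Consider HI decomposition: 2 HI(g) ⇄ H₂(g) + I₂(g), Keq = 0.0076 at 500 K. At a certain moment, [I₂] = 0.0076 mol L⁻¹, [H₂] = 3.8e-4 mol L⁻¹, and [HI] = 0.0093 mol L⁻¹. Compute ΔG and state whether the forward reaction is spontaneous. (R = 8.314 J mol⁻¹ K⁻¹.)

ΔG = 6.15 kJ/mol; the forward reaction is non-spontaneous

Q = [H₂]·[I₂] / [HI]² = (3.8e-4)·(0.0076) / (0.0093)² = 0.0334
ΔG = RT ln(Q/Keq) = (8.314 J mol⁻¹ K⁻¹)(500 K) × ln(0.0334/0.0076)
   = (4.157 kJ/mol)(1.480) = 6.15 kJ/mol
ΔG > 0, so the forward reaction is non-spontaneous (proceeds in reverse).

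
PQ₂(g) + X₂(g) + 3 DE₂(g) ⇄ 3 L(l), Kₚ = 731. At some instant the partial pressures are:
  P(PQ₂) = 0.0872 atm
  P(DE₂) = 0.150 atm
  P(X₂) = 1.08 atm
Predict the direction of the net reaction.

(L is a pure liquid — omitted from Qₚ.)
Qₚ = 1 / (P(PQ₂)·P(X₂)·P(DE₂)³) = 1 / ((0.0872)·(1.08)·(0.150)³) = 3150
Qₚ = 3150 > Kₚ = 731, so the reverse reaction proceeds.

toward reactants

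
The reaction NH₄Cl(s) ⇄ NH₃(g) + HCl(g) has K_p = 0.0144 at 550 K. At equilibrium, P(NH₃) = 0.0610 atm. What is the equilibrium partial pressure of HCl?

(NH₄Cl is a pure solid — omitted from K_p.)
At equilibrium, K_p = P(NH₃)·P(HCl) = 0.0144.
(0.0610)·(P(HCl)) = 0.0144
P(HCl) = 0.236 atm

P(HCl) = 0.236 atm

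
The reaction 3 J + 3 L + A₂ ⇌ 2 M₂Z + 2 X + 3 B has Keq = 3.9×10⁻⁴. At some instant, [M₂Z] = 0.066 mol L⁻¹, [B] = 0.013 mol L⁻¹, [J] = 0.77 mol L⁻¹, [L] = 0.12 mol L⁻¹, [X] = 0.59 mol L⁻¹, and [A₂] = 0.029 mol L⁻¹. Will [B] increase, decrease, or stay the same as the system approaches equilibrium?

increase

Q = [M₂Z]²·[X]²·[B]³ / ([J]³·[L]³·[A₂]) = (0.066)²·(0.59)²·(0.013)³ / ((0.77)³·(0.12)³·(0.029)) = 1.5×10⁻⁴
Q = 1.5×10⁻⁴ < Keq = 3.9×10⁻⁴: net forward reaction.
B is a product, so it increases.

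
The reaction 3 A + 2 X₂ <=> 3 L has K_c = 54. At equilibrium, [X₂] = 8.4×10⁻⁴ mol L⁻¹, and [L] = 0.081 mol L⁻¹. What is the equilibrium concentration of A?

[A] = 2.4 mol L⁻¹

At equilibrium, K_c = [L]³ / ([A]³·[X₂]²) = 54.
(0.081)³ / (([A])³·(8.4×10⁻⁴)²) = 54
[A]³ = 13.9 ⇒ [A] = 2.4 mol L⁻¹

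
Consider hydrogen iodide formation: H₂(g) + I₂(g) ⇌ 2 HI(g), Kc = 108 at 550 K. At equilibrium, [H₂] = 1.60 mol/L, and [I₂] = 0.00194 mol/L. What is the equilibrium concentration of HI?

[HI] = 0.579 mol/L

At equilibrium, Kc = [HI]² / ([H₂]·[I₂]) = 108.
([HI])² / ((1.60)·(0.00194)) = 108
[HI]² = 0.335 ⇒ [HI] = 0.579 mol/L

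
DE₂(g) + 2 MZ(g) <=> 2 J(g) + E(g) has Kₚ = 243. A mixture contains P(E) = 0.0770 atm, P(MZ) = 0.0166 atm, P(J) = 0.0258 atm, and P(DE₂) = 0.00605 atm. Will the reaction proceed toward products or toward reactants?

forward (toward products)

Qₚ = P(J)²·P(E) / (P(DE₂)·P(MZ)²) = (0.0258)²·(0.0770) / ((0.00605)·(0.0166)²) = 30.7
Qₚ = 30.7 < Kₚ = 243, so the forward reaction proceeds.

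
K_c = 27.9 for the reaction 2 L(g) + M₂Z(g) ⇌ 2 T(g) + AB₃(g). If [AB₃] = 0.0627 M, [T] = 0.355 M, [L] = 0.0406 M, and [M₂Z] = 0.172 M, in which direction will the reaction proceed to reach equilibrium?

Q_c = [T]²·[AB₃] / ([L]²·[M₂Z]) = (0.355)²·(0.0627) / ((0.0406)²·(0.172)) = 27.9
Q_c = 27.9 = K_c, so the system is already at equilibrium.

neither direction; the system is at equilibrium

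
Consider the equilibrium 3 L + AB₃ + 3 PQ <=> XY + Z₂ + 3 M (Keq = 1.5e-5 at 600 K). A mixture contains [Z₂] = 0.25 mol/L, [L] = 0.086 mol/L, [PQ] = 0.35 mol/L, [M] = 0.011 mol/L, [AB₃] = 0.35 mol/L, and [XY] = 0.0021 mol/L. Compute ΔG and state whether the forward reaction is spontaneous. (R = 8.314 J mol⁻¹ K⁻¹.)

ΔG = 7.91 kJ/mol; the forward reaction is non-spontaneous

Q = [XY]·[Z₂]·[M]³ / ([L]³·[AB₃]·[PQ]³) = (0.0021)·(0.25)·(0.011)³ / ((0.086)³·(0.35)·(0.35)³) = 7.32e-5
ΔG = RT ln(Q/Keq) = (8.314 J mol⁻¹ K⁻¹)(600 K) × ln(7.32e-5/1.5e-5)
   = (4.988 kJ/mol)(1.585) = 7.91 kJ/mol
ΔG > 0, so the forward reaction is non-spontaneous (proceeds in reverse).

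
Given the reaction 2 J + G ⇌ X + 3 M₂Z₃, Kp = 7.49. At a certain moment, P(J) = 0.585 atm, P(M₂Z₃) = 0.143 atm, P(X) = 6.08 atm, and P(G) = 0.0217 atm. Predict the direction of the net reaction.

in the forward direction

Qp = P(X)·P(M₂Z₃)³ / (P(J)²·P(G)) = (6.08)·(0.143)³ / ((0.585)²·(0.0217)) = 2.39
Qp = 2.39 < Kp = 7.49, so the forward reaction proceeds.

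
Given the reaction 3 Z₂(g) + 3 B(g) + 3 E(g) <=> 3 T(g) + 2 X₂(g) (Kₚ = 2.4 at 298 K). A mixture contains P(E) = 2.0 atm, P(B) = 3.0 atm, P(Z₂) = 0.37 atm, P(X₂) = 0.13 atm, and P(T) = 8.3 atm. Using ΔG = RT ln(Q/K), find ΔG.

ΔG = -2.48 kJ/mol

Qₚ = P(T)³·P(X₂)² / (P(Z₂)³·P(B)³·P(E)³) = (8.3)³·(0.13)² / ((0.37)³·(3.0)³·(2.0)³) = 0.883
ΔG = RT ln(Qₚ/Kₚ) = (8.314 J mol⁻¹ K⁻¹)(298 K) × ln(0.883/2.4)
   = (2.478 kJ/mol)(-0.9999) = -2.48 kJ/mol
ΔG < 0, so the forward reaction is spontaneous (proceeds forward).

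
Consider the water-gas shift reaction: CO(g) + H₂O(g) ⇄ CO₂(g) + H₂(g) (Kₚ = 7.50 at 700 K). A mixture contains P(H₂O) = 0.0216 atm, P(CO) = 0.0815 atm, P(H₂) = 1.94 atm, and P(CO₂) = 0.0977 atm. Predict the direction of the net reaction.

in the reverse direction

Qₚ = P(CO₂)·P(H₂) / (P(CO)·P(H₂O)) = (0.0977)·(1.94) / ((0.0815)·(0.0216)) = 108
Qₚ = 108 > Kₚ = 7.50, so the reverse reaction proceeds.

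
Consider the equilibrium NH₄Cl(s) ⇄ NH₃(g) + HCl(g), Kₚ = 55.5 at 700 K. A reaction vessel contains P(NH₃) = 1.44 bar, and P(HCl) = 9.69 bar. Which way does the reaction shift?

toward products

(NH₄Cl is a pure solid — omitted from Qₚ.)
Qₚ = P(NH₃)·P(HCl) = (1.44)·(9.69) = 14.0
Qₚ = 14.0 < Kₚ = 55.5, so the forward reaction proceeds.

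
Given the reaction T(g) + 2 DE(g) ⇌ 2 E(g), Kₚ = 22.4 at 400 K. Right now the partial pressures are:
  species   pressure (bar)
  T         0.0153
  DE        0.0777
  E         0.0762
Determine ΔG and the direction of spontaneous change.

Qₚ = P(E)² / (P(T)·P(DE)²) = (0.0762)² / ((0.0153)·(0.0777)²) = 62.9
ΔG = RT ln(Qₚ/Kₚ) = (8.314 J mol⁻¹ K⁻¹)(400 K) × ln(62.9/22.4)
   = (3.326 kJ/mol)(1.032) = 3.43 kJ/mol
ΔG > 0, so the forward reaction is non-spontaneous (proceeds in reverse).

ΔG = 3.43 kJ/mol; the forward reaction is non-spontaneous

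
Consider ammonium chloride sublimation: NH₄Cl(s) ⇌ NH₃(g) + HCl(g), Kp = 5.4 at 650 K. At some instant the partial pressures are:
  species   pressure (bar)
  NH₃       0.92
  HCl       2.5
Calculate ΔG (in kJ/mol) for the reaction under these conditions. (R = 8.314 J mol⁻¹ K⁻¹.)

(NH₄Cl is a pure solid — omitted from Qp.)
Qp = P(NH₃)·P(HCl) = (0.92)·(2.5) = 2.30
ΔG = RT ln(Qp/Kp) = (8.314 J mol⁻¹ K⁻¹)(650 K) × ln(2.30/5.4)
   = (5.404 kJ/mol)(-0.8535) = -4.61 kJ/mol
ΔG < 0, so the forward reaction is spontaneous (proceeds forward).

ΔG = -4.61 kJ/mol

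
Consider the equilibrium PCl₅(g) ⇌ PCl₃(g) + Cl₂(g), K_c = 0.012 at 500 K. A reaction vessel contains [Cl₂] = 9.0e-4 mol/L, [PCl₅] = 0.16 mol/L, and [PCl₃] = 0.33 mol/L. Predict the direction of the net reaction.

Q_c = [PCl₃]·[Cl₂] / [PCl₅] = (0.33)·(9.0e-4) / (0.16) = 0.0019
Q_c = 0.0019 < K_c = 0.012, so the forward reaction proceeds.

forward (toward products)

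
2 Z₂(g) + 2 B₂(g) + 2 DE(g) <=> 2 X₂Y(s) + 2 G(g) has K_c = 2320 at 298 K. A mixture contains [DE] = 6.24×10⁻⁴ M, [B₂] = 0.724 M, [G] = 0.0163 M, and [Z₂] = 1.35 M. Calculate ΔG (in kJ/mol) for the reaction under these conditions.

ΔG = -2.92 kJ/mol

(X₂Y is a pure solid — omitted from Q_c.)
Q_c = [G]² / ([Z₂]²·[B₂]²·[DE]²) = (0.0163)² / ((1.35)²·(0.724)²·(6.24×10⁻⁴)²) = 714
ΔG = RT ln(Q_c/K_c) = (8.314 J mol⁻¹ K⁻¹)(298 K) × ln(714/2320)
   = (2.478 kJ/mol)(-1.178) = -2.92 kJ/mol
ΔG < 0, so the forward reaction is spontaneous (proceeds forward).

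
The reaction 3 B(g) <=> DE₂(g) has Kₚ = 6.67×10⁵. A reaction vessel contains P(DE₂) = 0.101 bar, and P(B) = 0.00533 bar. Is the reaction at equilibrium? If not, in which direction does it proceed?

Qₚ = P(DE₂) / P(B)³ = (0.101) / (0.00533)³ = 6.67×10⁵
Qₚ = 6.67×10⁵ = Kₚ, so the system is already at equilibrium.

no net change (already at equilibrium)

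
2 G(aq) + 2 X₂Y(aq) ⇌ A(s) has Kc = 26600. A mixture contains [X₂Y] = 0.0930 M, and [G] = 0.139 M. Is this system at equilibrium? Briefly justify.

(A is a pure solid — omitted from Qc.)
Qc = 1 / ([G]²·[X₂Y]²) = 1 / ((0.139)²·(0.0930)²) = 5980
Qc = 5980 < Kc = 26600: net forward reaction.

no; Q < K, reaction proceeds forward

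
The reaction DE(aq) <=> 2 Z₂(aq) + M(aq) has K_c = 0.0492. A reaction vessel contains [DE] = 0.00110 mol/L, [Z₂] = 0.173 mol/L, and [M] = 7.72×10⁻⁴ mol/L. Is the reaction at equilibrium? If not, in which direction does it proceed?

in the forward direction

Q_c = [Z₂]²·[M] / [DE] = (0.173)²·(7.72×10⁻⁴) / (0.00110) = 0.0210
Q_c = 0.0210 < K_c = 0.0492, so the forward reaction proceeds.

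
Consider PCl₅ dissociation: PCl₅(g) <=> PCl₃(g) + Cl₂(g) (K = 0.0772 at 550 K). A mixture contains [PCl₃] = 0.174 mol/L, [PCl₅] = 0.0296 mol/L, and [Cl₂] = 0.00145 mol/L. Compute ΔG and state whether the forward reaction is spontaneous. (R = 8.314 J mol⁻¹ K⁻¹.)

Q = [PCl₃]·[Cl₂] / [PCl₅] = (0.174)·(0.00145) / (0.0296) = 0.00852
ΔG = RT ln(Q/K) = (8.314 J mol⁻¹ K⁻¹)(550 K) × ln(0.00852/0.0772)
   = (4.573 kJ/mol)(-2.204) = -10.1 kJ/mol
ΔG < 0, so the forward reaction is spontaneous (proceeds forward).

ΔG = -10.1 kJ/mol; the forward reaction is spontaneous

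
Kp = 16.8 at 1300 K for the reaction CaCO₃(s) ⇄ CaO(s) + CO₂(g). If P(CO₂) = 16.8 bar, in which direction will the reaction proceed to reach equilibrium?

(CaCO₃, CaO are pure solids — omitted from Qp.)
Qp = P(CO₂) = 16.8
Qp = 16.8 = Kp, so the system is already at equilibrium.

at equilibrium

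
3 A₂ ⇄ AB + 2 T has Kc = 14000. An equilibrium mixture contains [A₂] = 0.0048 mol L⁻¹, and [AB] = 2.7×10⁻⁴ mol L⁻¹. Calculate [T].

At equilibrium, Kc = [AB]·[T]² / [A₂]³ = 14000.
(2.7×10⁻⁴)·([T])² / (0.0048)³ = 14000
[T]² = 5.73 ⇒ [T] = 2.4 mol L⁻¹

[T] = 2.4 mol L⁻¹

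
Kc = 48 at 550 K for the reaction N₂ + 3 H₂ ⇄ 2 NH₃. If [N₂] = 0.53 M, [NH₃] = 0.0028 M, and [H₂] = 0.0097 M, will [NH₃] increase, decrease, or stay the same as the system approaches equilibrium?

Qc = [NH₃]² / ([N₂]·[H₂]³) = (0.0028)² / ((0.53)·(0.0097)³) = 16
Qc = 16 < Kc = 48: net forward reaction.
NH₃ is a product, so it increases.

increase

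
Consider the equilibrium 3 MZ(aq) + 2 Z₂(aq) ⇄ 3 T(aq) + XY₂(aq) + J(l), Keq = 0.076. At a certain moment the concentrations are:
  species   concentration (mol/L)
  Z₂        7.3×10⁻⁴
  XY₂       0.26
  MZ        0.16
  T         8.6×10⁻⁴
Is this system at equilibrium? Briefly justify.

yes, at equilibrium

(J is a pure liquid — omitted from Q.)
Q = [T]³·[XY₂] / ([MZ]³·[Z₂]²) = (8.6×10⁻⁴)³·(0.26) / ((0.16)³·(7.3×10⁻⁴)²) = 0.076
Q = 0.076 = Keq; the system is at equilibrium.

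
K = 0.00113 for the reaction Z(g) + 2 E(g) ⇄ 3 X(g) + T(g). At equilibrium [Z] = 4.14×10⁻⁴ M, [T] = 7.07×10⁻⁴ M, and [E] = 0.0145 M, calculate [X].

At equilibrium, K = [X]³·[T] / ([Z]·[E]²) = 0.00113.
([X])³·(7.07×10⁻⁴) / ((4.14×10⁻⁴)·(0.0145)²) = 0.00113
[X]³ = 1.39×10⁻⁷ ⇒ [X] = 0.00518 M

[X] = 0.00518 M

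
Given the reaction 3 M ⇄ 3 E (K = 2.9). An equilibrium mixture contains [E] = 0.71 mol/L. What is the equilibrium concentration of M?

At equilibrium, K = [E]³ / [M]³ = 2.9.
(0.71)³ / ([M])³ = 2.9
[M]³ = 0.123 ⇒ [M] = 0.50 mol/L

[M] = 0.50 mol/L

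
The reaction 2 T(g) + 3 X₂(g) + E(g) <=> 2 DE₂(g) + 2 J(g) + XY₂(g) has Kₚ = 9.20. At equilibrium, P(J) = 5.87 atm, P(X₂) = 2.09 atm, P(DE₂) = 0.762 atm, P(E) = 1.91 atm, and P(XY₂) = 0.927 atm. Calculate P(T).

At equilibrium, Kₚ = P(DE₂)²·P(J)²·P(XY₂) / (P(T)²·P(X₂)³·P(E)) = 9.20.
(0.762)²·(5.87)²·(0.927) / ((P(T))²·(2.09)³·(1.91)) = 9.20
P(T)² = 0.116 ⇒ P(T) = 0.340 atm

P(T) = 0.340 atm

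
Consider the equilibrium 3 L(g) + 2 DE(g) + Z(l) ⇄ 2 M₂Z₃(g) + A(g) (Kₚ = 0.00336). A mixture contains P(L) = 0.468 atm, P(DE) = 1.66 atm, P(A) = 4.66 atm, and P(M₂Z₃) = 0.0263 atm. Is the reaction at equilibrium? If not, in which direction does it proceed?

(Z is a pure liquid — omitted from Qₚ.)
Qₚ = P(M₂Z₃)²·P(A) / (P(L)³·P(DE)²) = (0.0263)²·(4.66) / ((0.468)³·(1.66)²) = 0.0114
Qₚ = 0.0114 > Kₚ = 0.00336, so the reverse reaction proceeds.

reverse (toward reactants)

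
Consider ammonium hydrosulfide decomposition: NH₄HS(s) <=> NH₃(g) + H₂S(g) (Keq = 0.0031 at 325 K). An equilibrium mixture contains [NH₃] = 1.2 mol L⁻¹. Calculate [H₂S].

(NH₄HS is a pure solid — omitted from Keq.)
At equilibrium, Keq = [NH₃]·[H₂S] = 0.0031.
(1.2)·([H₂S]) = 0.0031
[H₂S] = 0.00258 = 0.0026 mol L⁻¹

[H₂S] = 0.0026 mol L⁻¹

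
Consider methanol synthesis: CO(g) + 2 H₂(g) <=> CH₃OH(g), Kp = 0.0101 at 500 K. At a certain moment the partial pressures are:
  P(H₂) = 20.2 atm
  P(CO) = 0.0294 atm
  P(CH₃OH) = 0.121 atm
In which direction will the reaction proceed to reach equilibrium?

Qp = P(CH₃OH) / (P(CO)·P(H₂)²) = (0.121) / ((0.0294)·(20.2)²) = 0.0101
Qp = 0.0101 = Kp, so the system is already at equilibrium.

no net change (already at equilibrium)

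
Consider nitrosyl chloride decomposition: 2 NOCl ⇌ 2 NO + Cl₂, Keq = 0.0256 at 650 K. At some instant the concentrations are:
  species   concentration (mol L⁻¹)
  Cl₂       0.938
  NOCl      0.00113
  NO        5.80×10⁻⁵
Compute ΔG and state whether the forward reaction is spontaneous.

Q = [NO]²·[Cl₂] / [NOCl]² = (5.80×10⁻⁵)²·(0.938) / (0.00113)² = 0.00247
ΔG = RT ln(Q/Keq) = (8.314 J mol⁻¹ K⁻¹)(650 K) × ln(0.00247/0.0256)
   = (5.404 kJ/mol)(-2.338) = -12.6 kJ/mol
ΔG < 0, so the forward reaction is spontaneous (proceeds forward).

ΔG = -12.6 kJ/mol; the forward reaction is spontaneous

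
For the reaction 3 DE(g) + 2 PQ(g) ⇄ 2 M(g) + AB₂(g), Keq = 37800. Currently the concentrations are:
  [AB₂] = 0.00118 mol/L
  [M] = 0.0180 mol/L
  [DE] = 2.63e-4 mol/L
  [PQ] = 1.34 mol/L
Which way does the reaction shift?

Q = [M]²·[AB₂] / ([DE]³·[PQ]²) = (0.0180)²·(0.00118) / ((2.63e-4)³·(1.34)²) = 11700
Q = 11700 < Keq = 37800, so the forward reaction proceeds.

in the forward direction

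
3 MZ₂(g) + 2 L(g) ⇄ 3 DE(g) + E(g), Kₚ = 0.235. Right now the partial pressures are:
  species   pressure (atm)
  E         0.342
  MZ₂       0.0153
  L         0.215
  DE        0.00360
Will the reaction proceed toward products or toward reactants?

toward products

Qₚ = P(DE)³·P(E) / (P(MZ₂)³·P(L)²) = (0.00360)³·(0.342) / ((0.0153)³·(0.215)²) = 0.0964
Qₚ = 0.0964 < Kₚ = 0.235, so the forward reaction proceeds.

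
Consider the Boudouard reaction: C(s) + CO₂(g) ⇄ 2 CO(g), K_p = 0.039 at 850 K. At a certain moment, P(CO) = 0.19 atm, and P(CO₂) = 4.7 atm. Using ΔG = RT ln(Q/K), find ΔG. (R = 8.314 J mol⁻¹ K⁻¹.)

(C is a pure solid — omitted from Q_p.)
Q_p = P(CO)² / P(CO₂) = (0.19)² / (4.7) = 0.00768
ΔG = RT ln(Q_p/K_p) = (8.314 J mol⁻¹ K⁻¹)(850 K) × ln(0.00768/0.039)
   = (7.067 kJ/mol)(-1.625) = -11.5 kJ/mol
ΔG < 0, so the forward reaction is spontaneous (proceeds forward).

ΔG = -11.5 kJ/mol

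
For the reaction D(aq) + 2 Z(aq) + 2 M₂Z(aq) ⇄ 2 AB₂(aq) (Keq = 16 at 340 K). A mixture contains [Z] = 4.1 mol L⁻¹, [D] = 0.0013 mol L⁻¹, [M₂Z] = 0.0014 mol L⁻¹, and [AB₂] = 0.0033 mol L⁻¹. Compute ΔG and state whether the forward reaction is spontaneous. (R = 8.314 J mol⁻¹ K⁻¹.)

Q = [AB₂]² / ([D]·[Z]²·[M₂Z]²) = (0.0033)² / ((0.0013)·(4.1)²·(0.0014)²) = 254
ΔG = RT ln(Q/Keq) = (8.314 J mol⁻¹ K⁻¹)(340 K) × ln(254/16)
   = (2.827 kJ/mol)(2.765) = 7.82 kJ/mol
ΔG > 0, so the forward reaction is non-spontaneous (proceeds in reverse).

ΔG = 7.82 kJ/mol; the forward reaction is non-spontaneous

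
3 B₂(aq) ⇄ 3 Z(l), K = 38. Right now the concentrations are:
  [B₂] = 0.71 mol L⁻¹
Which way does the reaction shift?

(Z is a pure liquid — omitted from Q.)
Q = 1 / [B₂]³ = 1 / (0.71)³ = 2.8
Q = 2.8 < K = 38, so the forward reaction proceeds.

to the right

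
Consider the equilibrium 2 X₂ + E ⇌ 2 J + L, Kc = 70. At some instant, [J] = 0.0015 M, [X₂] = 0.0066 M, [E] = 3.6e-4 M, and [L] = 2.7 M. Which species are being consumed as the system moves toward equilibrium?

Qc = [J]²·[L] / ([X₂]²·[E]) = (0.0015)²·(2.7) / ((0.0066)²·(3.6e-4)) = 390
Qc = 390 > Kc = 70: net reverse reaction.

J, L (products)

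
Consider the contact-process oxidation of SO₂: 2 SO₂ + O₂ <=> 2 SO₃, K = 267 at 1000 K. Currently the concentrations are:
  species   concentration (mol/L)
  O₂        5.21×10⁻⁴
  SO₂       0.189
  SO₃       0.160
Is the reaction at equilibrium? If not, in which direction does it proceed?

Q = [SO₃]² / ([SO₂]²·[O₂]) = (0.160)² / ((0.189)²·(5.21×10⁻⁴)) = 1380
Q = 1380 > K = 267, so the reverse reaction proceeds.

reverse (toward reactants)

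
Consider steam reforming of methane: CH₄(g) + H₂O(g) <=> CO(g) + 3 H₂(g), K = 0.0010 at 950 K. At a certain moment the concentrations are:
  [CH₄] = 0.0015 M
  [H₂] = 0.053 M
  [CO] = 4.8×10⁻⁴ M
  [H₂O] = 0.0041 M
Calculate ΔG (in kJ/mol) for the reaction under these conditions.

ΔG = 19.4 kJ/mol

Q = [CO]·[H₂]³ / ([CH₄]·[H₂O]) = (4.8×10⁻⁴)·(0.053)³ / ((0.0015)·(0.0041)) = 0.0116
ΔG = RT ln(Q/K) = (8.314 J mol⁻¹ K⁻¹)(950 K) × ln(0.0116/0.0010)
   = (7.898 kJ/mol)(2.451) = 19.4 kJ/mol
ΔG > 0, so the forward reaction is non-spontaneous (proceeds in reverse).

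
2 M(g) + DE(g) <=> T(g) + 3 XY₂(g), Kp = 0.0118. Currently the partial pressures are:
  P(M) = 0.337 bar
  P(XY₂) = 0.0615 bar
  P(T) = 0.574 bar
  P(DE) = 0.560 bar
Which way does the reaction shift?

Qp = P(T)·P(XY₂)³ / (P(M)²·P(DE)) = (0.574)·(0.0615)³ / ((0.337)²·(0.560)) = 0.00210
Qp = 0.00210 < Kp = 0.0118, so the forward reaction proceeds.

in the forward direction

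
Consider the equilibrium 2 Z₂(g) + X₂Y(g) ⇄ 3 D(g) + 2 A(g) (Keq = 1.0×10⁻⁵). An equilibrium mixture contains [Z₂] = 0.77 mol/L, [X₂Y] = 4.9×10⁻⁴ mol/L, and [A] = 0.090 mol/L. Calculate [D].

At equilibrium, Keq = [D]³·[A]² / ([Z₂]²·[X₂Y]) = 1.0×10⁻⁵.
([D])³·(0.090)² / ((0.77)²·(4.9×10⁻⁴)) = 1.0×10⁻⁵
[D]³ = 3.59×10⁻⁷ ⇒ [D] = 0.0071 mol/L

[D] = 0.0071 mol/L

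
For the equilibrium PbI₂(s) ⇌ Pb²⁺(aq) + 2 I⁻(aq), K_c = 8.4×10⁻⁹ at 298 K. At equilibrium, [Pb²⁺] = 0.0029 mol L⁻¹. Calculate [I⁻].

(PbI₂ is a pure solid — omitted from K_c.)
At equilibrium, K_c = [Pb²⁺]·[I⁻]² = 8.4×10⁻⁹.
(0.0029)·([I⁻])² = 8.4×10⁻⁹
[I⁻]² = 2.90×10⁻⁶ ⇒ [I⁻] = 0.0017 mol L⁻¹

[I⁻] = 0.0017 mol L⁻¹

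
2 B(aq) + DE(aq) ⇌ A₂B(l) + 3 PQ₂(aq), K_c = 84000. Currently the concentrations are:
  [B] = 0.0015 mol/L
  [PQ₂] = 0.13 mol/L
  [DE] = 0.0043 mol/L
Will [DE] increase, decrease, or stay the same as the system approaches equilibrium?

increase

(A₂B is a pure liquid — omitted from Q_c.)
Q_c = [PQ₂]³ / ([B]²·[DE]) = (0.13)³ / ((0.0015)²·(0.0043)) = 2.3×10⁵
Q_c = 2.3×10⁵ > K_c = 84000: net reverse reaction.
DE is a reactant, so it increases.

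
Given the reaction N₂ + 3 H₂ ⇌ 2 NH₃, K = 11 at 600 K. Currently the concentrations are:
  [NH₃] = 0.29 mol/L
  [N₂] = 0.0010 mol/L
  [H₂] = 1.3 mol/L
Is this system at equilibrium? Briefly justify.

no; Q > K, reaction proceeds in reverse

Q = [NH₃]² / ([N₂]·[H₂]³) = (0.29)² / ((0.0010)·(1.3)³) = 38
Q = 38 > K = 11: net reverse reaction.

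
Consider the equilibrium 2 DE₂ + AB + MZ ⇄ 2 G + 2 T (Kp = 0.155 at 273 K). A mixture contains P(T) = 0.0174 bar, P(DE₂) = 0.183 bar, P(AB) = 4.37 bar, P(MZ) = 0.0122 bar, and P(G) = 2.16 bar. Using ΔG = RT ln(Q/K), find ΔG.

Qp = P(G)²·P(T)² / (P(DE₂)²·P(AB)·P(MZ)) = (2.16)²·(0.0174)² / ((0.183)²·(4.37)·(0.0122)) = 0.791
ΔG = RT ln(Qp/Kp) = (8.314 J mol⁻¹ K⁻¹)(273 K) × ln(0.791/0.155)
   = (2.270 kJ/mol)(1.630) = 3.70 kJ/mol
ΔG > 0, so the forward reaction is non-spontaneous (proceeds in reverse).

ΔG = 3.70 kJ/mol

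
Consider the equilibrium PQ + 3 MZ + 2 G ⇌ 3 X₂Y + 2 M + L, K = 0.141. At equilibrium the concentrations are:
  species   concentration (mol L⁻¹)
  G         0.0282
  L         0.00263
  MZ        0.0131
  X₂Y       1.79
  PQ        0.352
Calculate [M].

At equilibrium, K = [X₂Y]³·[M]²·[L] / ([PQ]·[MZ]³·[G]²) = 0.141.
(1.79)³·([M])²·(0.00263) / ((0.352)·(0.0131)³·(0.0282)²) = 0.141
[M]² = 5.88×10⁻⁹ ⇒ [M] = 7.67×10⁻⁵ mol L⁻¹

[M] = 7.67×10⁻⁵ mol L⁻¹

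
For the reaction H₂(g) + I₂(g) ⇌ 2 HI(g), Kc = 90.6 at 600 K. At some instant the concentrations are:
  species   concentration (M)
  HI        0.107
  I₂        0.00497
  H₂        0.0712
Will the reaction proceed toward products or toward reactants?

Qc = [HI]² / ([H₂]·[I₂]) = (0.107)² / ((0.0712)·(0.00497)) = 32.4
Qc = 32.4 < Kc = 90.6, so the forward reaction proceeds.

forward (toward products)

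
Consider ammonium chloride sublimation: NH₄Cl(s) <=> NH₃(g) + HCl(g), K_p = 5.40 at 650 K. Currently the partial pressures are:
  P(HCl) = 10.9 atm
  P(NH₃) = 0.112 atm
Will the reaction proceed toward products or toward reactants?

(NH₄Cl is a pure solid — omitted from Q_p.)
Q_p = P(NH₃)·P(HCl) = (0.112)·(10.9) = 1.22
Q_p = 1.22 < K_p = 5.40, so the forward reaction proceeds.

to the right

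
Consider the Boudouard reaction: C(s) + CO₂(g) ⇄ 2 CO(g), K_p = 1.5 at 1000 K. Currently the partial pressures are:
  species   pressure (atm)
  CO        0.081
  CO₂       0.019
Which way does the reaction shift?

(C is a pure solid — omitted from Q_p.)
Q_p = P(CO)² / P(CO₂) = (0.081)² / (0.019) = 0.35
Q_p = 0.35 < K_p = 1.5, so the forward reaction proceeds.

forward (toward products)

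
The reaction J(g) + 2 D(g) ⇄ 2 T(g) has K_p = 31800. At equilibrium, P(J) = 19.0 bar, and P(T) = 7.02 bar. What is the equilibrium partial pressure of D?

At equilibrium, K_p = P(T)² / (P(J)·P(D)²) = 31800.
(7.02)² / ((19.0)·(P(D))²) = 31800
P(D)² = 8.16e-5 ⇒ P(D) = 0.00903 bar

P(D) = 0.00903 bar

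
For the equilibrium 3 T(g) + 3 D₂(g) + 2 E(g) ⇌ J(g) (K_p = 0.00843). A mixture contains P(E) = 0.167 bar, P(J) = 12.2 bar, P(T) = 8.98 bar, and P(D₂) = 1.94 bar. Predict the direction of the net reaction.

Q_p = P(J) / (P(T)³·P(D₂)³·P(E)²) = (12.2) / ((8.98)³·(1.94)³·(0.167)²) = 0.0827
Q_p = 0.0827 > K_p = 0.00843, so the reverse reaction proceeds.

to the left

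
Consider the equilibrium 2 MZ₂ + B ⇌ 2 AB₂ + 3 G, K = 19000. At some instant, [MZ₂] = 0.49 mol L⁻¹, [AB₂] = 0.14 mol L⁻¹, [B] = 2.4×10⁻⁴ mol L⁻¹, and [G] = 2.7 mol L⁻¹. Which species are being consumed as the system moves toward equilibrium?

Q = [AB₂]²·[G]³ / ([MZ₂]²·[B]) = (0.14)²·(2.7)³ / ((0.49)²·(2.4×10⁻⁴)) = 6700
Q = 6700 < K = 19000: net forward reaction.

MZ₂, B (reactants)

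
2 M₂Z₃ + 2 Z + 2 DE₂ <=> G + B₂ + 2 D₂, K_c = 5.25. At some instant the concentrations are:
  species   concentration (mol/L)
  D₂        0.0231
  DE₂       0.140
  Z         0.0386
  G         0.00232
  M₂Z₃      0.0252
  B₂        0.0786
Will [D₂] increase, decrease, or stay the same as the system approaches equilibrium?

Q_c = [G]·[B₂]·[D₂]² / ([M₂Z₃]²·[Z]²·[DE₂]²) = (0.00232)·(0.0786)·(0.0231)² / ((0.0252)²·(0.0386)²·(0.140)²) = 5.25
Q_c = 5.25 = K_c; the system is at equilibrium.

stay the same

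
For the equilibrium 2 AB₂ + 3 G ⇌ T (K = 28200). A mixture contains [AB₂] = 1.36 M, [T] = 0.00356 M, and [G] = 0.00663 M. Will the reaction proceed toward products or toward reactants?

forward (toward products)

Q = [T] / ([AB₂]²·[G]³) = (0.00356) / ((1.36)²·(0.00663)³) = 6600
Q = 6600 < K = 28200, so the forward reaction proceeds.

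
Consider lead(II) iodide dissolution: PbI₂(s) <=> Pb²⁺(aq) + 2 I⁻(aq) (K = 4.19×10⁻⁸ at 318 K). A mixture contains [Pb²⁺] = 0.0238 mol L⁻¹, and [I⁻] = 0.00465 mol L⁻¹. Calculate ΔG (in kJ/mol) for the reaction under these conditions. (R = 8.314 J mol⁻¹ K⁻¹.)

(PbI₂ is a pure solid — omitted from Q.)
Q = [Pb²⁺]·[I⁻]² = (0.0238)·(0.00465)² = 5.15×10⁻⁷
ΔG = RT ln(Q/K) = (8.314 J mol⁻¹ K⁻¹)(318 K) × ln(5.15×10⁻⁷/4.19×10⁻⁸)
   = (2.644 kJ/mol)(2.509) = 6.63 kJ/mol
ΔG > 0, so the forward reaction is non-spontaneous (proceeds in reverse).

ΔG = 6.63 kJ/mol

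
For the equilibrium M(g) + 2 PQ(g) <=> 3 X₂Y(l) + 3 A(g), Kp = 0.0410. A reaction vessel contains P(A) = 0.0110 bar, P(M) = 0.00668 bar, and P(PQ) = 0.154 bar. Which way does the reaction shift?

toward products

(X₂Y is a pure liquid — omitted from Qp.)
Qp = P(A)³ / (P(M)·P(PQ)²) = (0.0110)³ / ((0.00668)·(0.154)²) = 0.00840
Qp = 0.00840 < Kp = 0.0410, so the forward reaction proceeds.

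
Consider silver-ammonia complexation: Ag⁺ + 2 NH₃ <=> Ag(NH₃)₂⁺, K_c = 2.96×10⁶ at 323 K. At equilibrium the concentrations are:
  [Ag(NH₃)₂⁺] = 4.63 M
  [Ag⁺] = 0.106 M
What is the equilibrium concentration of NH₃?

[NH₃] = 0.00384 M

At equilibrium, K_c = [Ag(NH₃)₂⁺] / ([Ag⁺]·[NH₃]²) = 2.96×10⁶.
(4.63) / ((0.106)·([NH₃])²) = 2.96×10⁶
[NH₃]² = 1.48×10⁻⁵ ⇒ [NH₃] = 0.00384 M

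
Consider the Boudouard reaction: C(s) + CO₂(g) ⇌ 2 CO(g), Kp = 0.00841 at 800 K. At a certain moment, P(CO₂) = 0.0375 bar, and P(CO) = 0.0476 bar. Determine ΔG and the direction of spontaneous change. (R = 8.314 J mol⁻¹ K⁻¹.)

ΔG = 13.1 kJ/mol; the forward reaction is non-spontaneous

(C is a pure solid — omitted from Qp.)
Qp = P(CO)² / P(CO₂) = (0.0476)² / (0.0375) = 0.0604
ΔG = RT ln(Qp/Kp) = (8.314 J mol⁻¹ K⁻¹)(800 K) × ln(0.0604/0.00841)
   = (6.651 kJ/mol)(1.972) = 13.1 kJ/mol
ΔG > 0, so the forward reaction is non-spontaneous (proceeds in reverse).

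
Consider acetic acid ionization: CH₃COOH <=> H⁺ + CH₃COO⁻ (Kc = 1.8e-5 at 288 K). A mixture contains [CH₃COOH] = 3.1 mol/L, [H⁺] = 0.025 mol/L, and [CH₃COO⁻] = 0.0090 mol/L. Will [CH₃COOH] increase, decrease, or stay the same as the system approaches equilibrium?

increase

Qc = [H⁺]·[CH₃COO⁻] / [CH₃COOH] = (0.025)·(0.0090) / (3.1) = 7.3e-5
Qc = 7.3e-5 > Kc = 1.8e-5: net reverse reaction.
CH₃COOH is a reactant, so it increases.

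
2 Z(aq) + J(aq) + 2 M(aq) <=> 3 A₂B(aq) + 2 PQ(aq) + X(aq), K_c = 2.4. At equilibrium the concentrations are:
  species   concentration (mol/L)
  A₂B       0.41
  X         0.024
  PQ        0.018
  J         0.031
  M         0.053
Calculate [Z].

[Z] = 0.051 mol/L

At equilibrium, K_c = [A₂B]³·[PQ]²·[X] / ([Z]²·[J]·[M]²) = 2.4.
(0.41)³·(0.018)²·(0.024) / (([Z])²·(0.031)·(0.053)²) = 2.4
[Z]² = 0.00256 ⇒ [Z] = 0.051 mol/L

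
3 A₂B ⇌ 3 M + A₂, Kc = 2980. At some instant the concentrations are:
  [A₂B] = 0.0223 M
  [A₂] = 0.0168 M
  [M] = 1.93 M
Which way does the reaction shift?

Qc = [M]³·[A₂] / [A₂B]³ = (1.93)³·(0.0168) / (0.0223)³ = 10900
Qc = 10900 > Kc = 2980, so the reverse reaction proceeds.

in the reverse direction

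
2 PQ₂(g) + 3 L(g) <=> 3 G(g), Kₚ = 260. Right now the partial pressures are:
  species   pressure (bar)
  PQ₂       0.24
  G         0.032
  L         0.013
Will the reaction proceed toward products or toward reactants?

neither direction; the system is at equilibrium

Qₚ = P(G)³ / (P(PQ₂)²·P(L)³) = (0.032)³ / ((0.24)²·(0.013)³) = 260
Qₚ = 260 = Kₚ, so the system is already at equilibrium.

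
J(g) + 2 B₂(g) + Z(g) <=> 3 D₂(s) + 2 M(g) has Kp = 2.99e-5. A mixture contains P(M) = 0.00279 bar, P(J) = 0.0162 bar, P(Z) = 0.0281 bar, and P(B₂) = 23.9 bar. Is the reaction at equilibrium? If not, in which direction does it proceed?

(D₂ is a pure solid — omitted from Qp.)
Qp = P(M)² / (P(J)·P(B₂)²·P(Z)) = (0.00279)² / ((0.0162)·(23.9)²·(0.0281)) = 2.99e-5
Qp = 2.99e-5 = Kp, so the system is already at equilibrium.

at equilibrium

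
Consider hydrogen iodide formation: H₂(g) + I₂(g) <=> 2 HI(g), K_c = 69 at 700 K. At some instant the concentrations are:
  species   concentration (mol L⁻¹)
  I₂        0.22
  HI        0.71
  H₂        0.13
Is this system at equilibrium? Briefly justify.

Q_c = [HI]² / ([H₂]·[I₂]) = (0.71)² / ((0.13)·(0.22)) = 18
Q_c = 18 < K_c = 69: net forward reaction.

no; Q < K, reaction proceeds forward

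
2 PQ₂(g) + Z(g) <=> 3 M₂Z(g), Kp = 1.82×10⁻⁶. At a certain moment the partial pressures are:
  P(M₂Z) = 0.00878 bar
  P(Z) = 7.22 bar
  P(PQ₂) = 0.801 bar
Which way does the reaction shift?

Qp = P(M₂Z)³ / (P(PQ₂)²·P(Z)) = (0.00878)³ / ((0.801)²·(7.22)) = 1.46×10⁻⁷
Qp = 1.46×10⁻⁷ < Kp = 1.82×10⁻⁶, so the forward reaction proceeds.

toward products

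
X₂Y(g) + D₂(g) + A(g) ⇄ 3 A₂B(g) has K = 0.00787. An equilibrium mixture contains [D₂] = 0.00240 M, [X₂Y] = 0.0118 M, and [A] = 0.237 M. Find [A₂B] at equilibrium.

At equilibrium, K = [A₂B]³ / ([X₂Y]·[D₂]·[A]) = 0.00787.
([A₂B])³ / ((0.0118)·(0.00240)·(0.237)) = 0.00787
[A₂B]³ = 5.28×10⁻⁸ ⇒ [A₂B] = 0.00375 M

[A₂B] = 0.00375 M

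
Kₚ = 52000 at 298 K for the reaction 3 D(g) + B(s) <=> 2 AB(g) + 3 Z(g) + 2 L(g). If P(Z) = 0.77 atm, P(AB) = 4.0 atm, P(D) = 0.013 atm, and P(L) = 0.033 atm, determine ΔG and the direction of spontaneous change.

(B is a pure solid — omitted from Qₚ.)
Qₚ = P(AB)²·P(Z)³·P(L)² / P(D)³ = (4.0)²·(0.77)³·(0.033)² / (0.013)³ = 3620
ΔG = RT ln(Qₚ/Kₚ) = (8.314 J mol⁻¹ K⁻¹)(298 K) × ln(3620/52000)
   = (2.478 kJ/mol)(-2.665) = -6.60 kJ/mol
ΔG < 0, so the forward reaction is spontaneous (proceeds forward).

ΔG = -6.60 kJ/mol; the forward reaction is spontaneous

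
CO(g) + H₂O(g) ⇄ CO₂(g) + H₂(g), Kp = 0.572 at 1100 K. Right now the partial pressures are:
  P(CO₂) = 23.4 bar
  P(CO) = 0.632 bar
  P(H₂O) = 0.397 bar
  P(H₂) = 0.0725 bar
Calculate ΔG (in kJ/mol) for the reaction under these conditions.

ΔG = 22.6 kJ/mol

Qp = P(CO₂)·P(H₂) / (P(CO)·P(H₂O)) = (23.4)·(0.0725) / ((0.632)·(0.397)) = 6.76
ΔG = RT ln(Qp/Kp) = (8.314 J mol⁻¹ K⁻¹)(1100 K) × ln(6.76/0.572)
   = (9.145 kJ/mol)(2.470) = 22.6 kJ/mol
ΔG > 0, so the forward reaction is non-spontaneous (proceeds in reverse).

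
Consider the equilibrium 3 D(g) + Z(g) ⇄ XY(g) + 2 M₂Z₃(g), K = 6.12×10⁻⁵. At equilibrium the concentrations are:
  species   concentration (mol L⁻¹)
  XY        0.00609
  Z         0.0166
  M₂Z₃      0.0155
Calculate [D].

[D] = 1.13 mol L⁻¹

At equilibrium, K = [XY]·[M₂Z₃]² / ([D]³·[Z]) = 6.12×10⁻⁵.
(0.00609)·(0.0155)² / (([D])³·(0.0166)) = 6.12×10⁻⁵
[D]³ = 1.44 ⇒ [D] = 1.13 mol L⁻¹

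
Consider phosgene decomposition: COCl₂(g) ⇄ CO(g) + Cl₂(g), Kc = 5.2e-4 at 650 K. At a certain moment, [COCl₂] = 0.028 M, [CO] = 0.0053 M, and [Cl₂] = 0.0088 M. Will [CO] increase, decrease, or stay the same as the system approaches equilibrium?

decrease

Qc = [CO]·[Cl₂] / [COCl₂] = (0.0053)·(0.0088) / (0.028) = 0.0017
Qc = 0.0017 > Kc = 5.2e-4: net reverse reaction.
CO is a product, so it decreases.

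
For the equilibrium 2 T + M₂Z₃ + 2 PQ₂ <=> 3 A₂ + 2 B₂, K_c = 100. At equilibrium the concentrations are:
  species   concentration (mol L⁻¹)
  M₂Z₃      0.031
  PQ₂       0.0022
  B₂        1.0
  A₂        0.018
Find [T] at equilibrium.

[T] = 0.62 mol L⁻¹

At equilibrium, K_c = [A₂]³·[B₂]² / ([T]²·[M₂Z₃]·[PQ₂]²) = 100.
(0.018)³·(1.0)² / (([T])²·(0.031)·(0.0022)²) = 100
[T]² = 0.389 ⇒ [T] = 0.62 mol L⁻¹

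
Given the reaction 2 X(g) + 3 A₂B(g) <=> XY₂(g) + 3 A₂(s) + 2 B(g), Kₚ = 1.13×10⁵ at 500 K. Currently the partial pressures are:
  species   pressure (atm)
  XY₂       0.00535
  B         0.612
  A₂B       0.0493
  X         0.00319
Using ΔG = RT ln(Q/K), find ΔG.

(A₂ is a pure solid — omitted from Qₚ.)
Qₚ = P(XY₂)·P(B)² / (P(X)²·P(A₂B)³) = (0.00535)·(0.612)² / ((0.00319)²·(0.0493)³) = 1.64×10⁶
ΔG = RT ln(Qₚ/Kₚ) = (8.314 J mol⁻¹ K⁻¹)(500 K) × ln(1.64×10⁶/1.13×10⁵)
   = (4.157 kJ/mol)(2.675) = 11.1 kJ/mol
ΔG > 0, so the forward reaction is non-spontaneous (proceeds in reverse).

ΔG = 11.1 kJ/mol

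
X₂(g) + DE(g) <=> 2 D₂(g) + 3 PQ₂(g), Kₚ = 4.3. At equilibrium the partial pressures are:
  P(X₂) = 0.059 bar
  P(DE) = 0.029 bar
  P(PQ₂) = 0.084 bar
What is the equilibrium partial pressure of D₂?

At equilibrium, Kₚ = P(D₂)²·P(PQ₂)³ / (P(X₂)·P(DE)) = 4.3.
(P(D₂))²·(0.084)³ / ((0.059)·(0.029)) = 4.3
P(D₂)² = 12.4 ⇒ P(D₂) = 3.5 bar

P(D₂) = 3.5 bar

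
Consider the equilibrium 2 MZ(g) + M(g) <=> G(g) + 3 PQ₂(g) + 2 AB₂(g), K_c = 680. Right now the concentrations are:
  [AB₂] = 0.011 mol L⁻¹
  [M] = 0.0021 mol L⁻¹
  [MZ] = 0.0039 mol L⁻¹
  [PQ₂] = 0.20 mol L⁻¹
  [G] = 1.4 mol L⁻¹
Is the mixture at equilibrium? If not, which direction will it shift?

no; Q < K, reaction proceeds forward

Q_c = [G]·[PQ₂]³·[AB₂]² / ([MZ]²·[M]) = (1.4)·(0.20)³·(0.011)² / ((0.0039)²·(0.0021)) = 42
Q_c = 42 < K_c = 680: net forward reaction.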